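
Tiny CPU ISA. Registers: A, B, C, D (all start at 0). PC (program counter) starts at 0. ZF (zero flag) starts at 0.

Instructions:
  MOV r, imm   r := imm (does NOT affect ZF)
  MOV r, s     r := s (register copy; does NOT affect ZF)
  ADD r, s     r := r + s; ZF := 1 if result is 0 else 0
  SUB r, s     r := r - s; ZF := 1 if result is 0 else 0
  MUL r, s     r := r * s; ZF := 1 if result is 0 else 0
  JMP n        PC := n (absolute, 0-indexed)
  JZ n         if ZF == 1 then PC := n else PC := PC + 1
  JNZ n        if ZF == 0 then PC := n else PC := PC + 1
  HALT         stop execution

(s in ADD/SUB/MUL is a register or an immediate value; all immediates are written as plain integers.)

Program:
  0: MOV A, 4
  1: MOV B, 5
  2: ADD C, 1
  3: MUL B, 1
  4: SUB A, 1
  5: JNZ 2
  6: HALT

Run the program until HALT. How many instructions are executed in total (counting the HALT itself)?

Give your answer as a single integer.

Answer: 19

Derivation:
Step 1: PC=0 exec 'MOV A, 4'. After: A=4 B=0 C=0 D=0 ZF=0 PC=1
Step 2: PC=1 exec 'MOV B, 5'. After: A=4 B=5 C=0 D=0 ZF=0 PC=2
Step 3: PC=2 exec 'ADD C, 1'. After: A=4 B=5 C=1 D=0 ZF=0 PC=3
Step 4: PC=3 exec 'MUL B, 1'. After: A=4 B=5 C=1 D=0 ZF=0 PC=4
Step 5: PC=4 exec 'SUB A, 1'. After: A=3 B=5 C=1 D=0 ZF=0 PC=5
Step 6: PC=5 exec 'JNZ 2'. After: A=3 B=5 C=1 D=0 ZF=0 PC=2
Step 7: PC=2 exec 'ADD C, 1'. After: A=3 B=5 C=2 D=0 ZF=0 PC=3
Step 8: PC=3 exec 'MUL B, 1'. After: A=3 B=5 C=2 D=0 ZF=0 PC=4
Step 9: PC=4 exec 'SUB A, 1'. After: A=2 B=5 C=2 D=0 ZF=0 PC=5
Step 10: PC=5 exec 'JNZ 2'. After: A=2 B=5 C=2 D=0 ZF=0 PC=2
Step 11: PC=2 exec 'ADD C, 1'. After: A=2 B=5 C=3 D=0 ZF=0 PC=3
Step 12: PC=3 exec 'MUL B, 1'. After: A=2 B=5 C=3 D=0 ZF=0 PC=4
Step 13: PC=4 exec 'SUB A, 1'. After: A=1 B=5 C=3 D=0 ZF=0 PC=5
Step 14: PC=5 exec 'JNZ 2'. After: A=1 B=5 C=3 D=0 ZF=0 PC=2
Step 15: PC=2 exec 'ADD C, 1'. After: A=1 B=5 C=4 D=0 ZF=0 PC=3
Step 16: PC=3 exec 'MUL B, 1'. After: A=1 B=5 C=4 D=0 ZF=0 PC=4
Step 17: PC=4 exec 'SUB A, 1'. After: A=0 B=5 C=4 D=0 ZF=1 PC=5
Step 18: PC=5 exec 'JNZ 2'. After: A=0 B=5 C=4 D=0 ZF=1 PC=6
Step 19: PC=6 exec 'HALT'. After: A=0 B=5 C=4 D=0 ZF=1 PC=6 HALTED
Total instructions executed: 19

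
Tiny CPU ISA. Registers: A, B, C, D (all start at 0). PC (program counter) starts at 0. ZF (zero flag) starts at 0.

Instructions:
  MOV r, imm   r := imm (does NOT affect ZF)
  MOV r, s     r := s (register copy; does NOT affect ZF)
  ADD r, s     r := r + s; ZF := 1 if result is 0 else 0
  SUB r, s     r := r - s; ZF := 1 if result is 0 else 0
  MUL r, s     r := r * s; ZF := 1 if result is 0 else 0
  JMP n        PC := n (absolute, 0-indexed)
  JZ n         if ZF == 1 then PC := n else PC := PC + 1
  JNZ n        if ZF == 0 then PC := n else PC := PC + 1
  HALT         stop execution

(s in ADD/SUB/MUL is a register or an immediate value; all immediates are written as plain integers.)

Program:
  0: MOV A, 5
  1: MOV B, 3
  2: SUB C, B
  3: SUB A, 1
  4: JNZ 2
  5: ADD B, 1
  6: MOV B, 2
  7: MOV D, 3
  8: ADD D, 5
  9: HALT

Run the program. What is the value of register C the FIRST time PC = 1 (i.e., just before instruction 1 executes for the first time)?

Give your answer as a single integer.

Step 1: PC=0 exec 'MOV A, 5'. After: A=5 B=0 C=0 D=0 ZF=0 PC=1
First time PC=1: C=0

0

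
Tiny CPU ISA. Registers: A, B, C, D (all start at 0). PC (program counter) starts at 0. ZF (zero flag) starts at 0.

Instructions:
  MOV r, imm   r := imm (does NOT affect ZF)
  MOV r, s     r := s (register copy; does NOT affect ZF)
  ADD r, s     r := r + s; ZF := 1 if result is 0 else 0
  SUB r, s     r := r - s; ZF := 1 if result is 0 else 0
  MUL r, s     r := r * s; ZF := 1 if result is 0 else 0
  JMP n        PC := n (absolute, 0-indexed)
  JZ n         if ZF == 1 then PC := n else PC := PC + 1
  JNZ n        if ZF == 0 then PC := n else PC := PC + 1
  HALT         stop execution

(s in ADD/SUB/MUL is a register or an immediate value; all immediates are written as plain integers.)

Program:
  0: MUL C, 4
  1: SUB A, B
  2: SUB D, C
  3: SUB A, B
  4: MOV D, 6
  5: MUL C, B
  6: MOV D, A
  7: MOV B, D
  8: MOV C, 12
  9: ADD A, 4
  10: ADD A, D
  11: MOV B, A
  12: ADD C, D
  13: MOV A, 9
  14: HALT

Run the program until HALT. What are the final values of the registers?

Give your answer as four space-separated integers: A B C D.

Answer: 9 4 12 0

Derivation:
Step 1: PC=0 exec 'MUL C, 4'. After: A=0 B=0 C=0 D=0 ZF=1 PC=1
Step 2: PC=1 exec 'SUB A, B'. After: A=0 B=0 C=0 D=0 ZF=1 PC=2
Step 3: PC=2 exec 'SUB D, C'. After: A=0 B=0 C=0 D=0 ZF=1 PC=3
Step 4: PC=3 exec 'SUB A, B'. After: A=0 B=0 C=0 D=0 ZF=1 PC=4
Step 5: PC=4 exec 'MOV D, 6'. After: A=0 B=0 C=0 D=6 ZF=1 PC=5
Step 6: PC=5 exec 'MUL C, B'. After: A=0 B=0 C=0 D=6 ZF=1 PC=6
Step 7: PC=6 exec 'MOV D, A'. After: A=0 B=0 C=0 D=0 ZF=1 PC=7
Step 8: PC=7 exec 'MOV B, D'. After: A=0 B=0 C=0 D=0 ZF=1 PC=8
Step 9: PC=8 exec 'MOV C, 12'. After: A=0 B=0 C=12 D=0 ZF=1 PC=9
Step 10: PC=9 exec 'ADD A, 4'. After: A=4 B=0 C=12 D=0 ZF=0 PC=10
Step 11: PC=10 exec 'ADD A, D'. After: A=4 B=0 C=12 D=0 ZF=0 PC=11
Step 12: PC=11 exec 'MOV B, A'. After: A=4 B=4 C=12 D=0 ZF=0 PC=12
Step 13: PC=12 exec 'ADD C, D'. After: A=4 B=4 C=12 D=0 ZF=0 PC=13
Step 14: PC=13 exec 'MOV A, 9'. After: A=9 B=4 C=12 D=0 ZF=0 PC=14
Step 15: PC=14 exec 'HALT'. After: A=9 B=4 C=12 D=0 ZF=0 PC=14 HALTED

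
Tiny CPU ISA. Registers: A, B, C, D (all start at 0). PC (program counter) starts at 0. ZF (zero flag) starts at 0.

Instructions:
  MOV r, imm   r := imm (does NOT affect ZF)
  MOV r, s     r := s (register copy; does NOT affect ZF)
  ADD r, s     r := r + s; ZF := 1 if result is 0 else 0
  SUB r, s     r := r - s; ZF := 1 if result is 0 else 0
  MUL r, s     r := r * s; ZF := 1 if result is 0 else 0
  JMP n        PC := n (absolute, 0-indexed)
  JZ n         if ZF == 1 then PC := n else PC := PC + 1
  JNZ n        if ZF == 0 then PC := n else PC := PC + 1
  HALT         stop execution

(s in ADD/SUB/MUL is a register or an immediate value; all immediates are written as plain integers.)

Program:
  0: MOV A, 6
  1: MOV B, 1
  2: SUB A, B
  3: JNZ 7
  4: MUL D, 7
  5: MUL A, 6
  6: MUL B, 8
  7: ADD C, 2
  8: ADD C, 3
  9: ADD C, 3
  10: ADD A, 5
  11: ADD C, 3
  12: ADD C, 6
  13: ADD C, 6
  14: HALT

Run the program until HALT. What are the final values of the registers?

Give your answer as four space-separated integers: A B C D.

Answer: 10 1 23 0

Derivation:
Step 1: PC=0 exec 'MOV A, 6'. After: A=6 B=0 C=0 D=0 ZF=0 PC=1
Step 2: PC=1 exec 'MOV B, 1'. After: A=6 B=1 C=0 D=0 ZF=0 PC=2
Step 3: PC=2 exec 'SUB A, B'. After: A=5 B=1 C=0 D=0 ZF=0 PC=3
Step 4: PC=3 exec 'JNZ 7'. After: A=5 B=1 C=0 D=0 ZF=0 PC=7
Step 5: PC=7 exec 'ADD C, 2'. After: A=5 B=1 C=2 D=0 ZF=0 PC=8
Step 6: PC=8 exec 'ADD C, 3'. After: A=5 B=1 C=5 D=0 ZF=0 PC=9
Step 7: PC=9 exec 'ADD C, 3'. After: A=5 B=1 C=8 D=0 ZF=0 PC=10
Step 8: PC=10 exec 'ADD A, 5'. After: A=10 B=1 C=8 D=0 ZF=0 PC=11
Step 9: PC=11 exec 'ADD C, 3'. After: A=10 B=1 C=11 D=0 ZF=0 PC=12
Step 10: PC=12 exec 'ADD C, 6'. After: A=10 B=1 C=17 D=0 ZF=0 PC=13
Step 11: PC=13 exec 'ADD C, 6'. After: A=10 B=1 C=23 D=0 ZF=0 PC=14
Step 12: PC=14 exec 'HALT'. After: A=10 B=1 C=23 D=0 ZF=0 PC=14 HALTED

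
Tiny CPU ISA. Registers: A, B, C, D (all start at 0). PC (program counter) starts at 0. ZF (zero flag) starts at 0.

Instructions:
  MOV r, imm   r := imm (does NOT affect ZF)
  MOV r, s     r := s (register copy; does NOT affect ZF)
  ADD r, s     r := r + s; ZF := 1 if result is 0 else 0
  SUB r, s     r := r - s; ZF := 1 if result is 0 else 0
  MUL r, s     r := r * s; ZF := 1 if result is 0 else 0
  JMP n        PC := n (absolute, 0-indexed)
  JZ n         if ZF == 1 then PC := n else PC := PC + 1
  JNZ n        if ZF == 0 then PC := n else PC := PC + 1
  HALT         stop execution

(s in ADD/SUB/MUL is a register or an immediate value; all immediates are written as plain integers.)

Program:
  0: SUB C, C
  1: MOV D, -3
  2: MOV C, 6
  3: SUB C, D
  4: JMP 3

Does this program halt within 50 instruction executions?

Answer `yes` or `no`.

Step 1: PC=0 exec 'SUB C, C'. After: A=0 B=0 C=0 D=0 ZF=1 PC=1
Step 2: PC=1 exec 'MOV D, -3'. After: A=0 B=0 C=0 D=-3 ZF=1 PC=2
Step 3: PC=2 exec 'MOV C, 6'. After: A=0 B=0 C=6 D=-3 ZF=1 PC=3
Step 4: PC=3 exec 'SUB C, D'. After: A=0 B=0 C=9 D=-3 ZF=0 PC=4
Step 5: PC=4 exec 'JMP 3'. After: A=0 B=0 C=9 D=-3 ZF=0 PC=3
Step 6: PC=3 exec 'SUB C, D'. After: A=0 B=0 C=12 D=-3 ZF=0 PC=4
Step 7: PC=4 exec 'JMP 3'. After: A=0 B=0 C=12 D=-3 ZF=0 PC=3
Step 8: PC=3 exec 'SUB C, D'. After: A=0 B=0 C=15 D=-3 ZF=0 PC=4
Step 9: PC=4 exec 'JMP 3'. After: A=0 B=0 C=15 D=-3 ZF=0 PC=3
Step 10: PC=3 exec 'SUB C, D'. After: A=0 B=0 C=18 D=-3 ZF=0 PC=4
Step 11: PC=4 exec 'JMP 3'. After: A=0 B=0 C=18 D=-3 ZF=0 PC=3
Step 12: PC=3 exec 'SUB C, D'. After: A=0 B=0 C=21 D=-3 ZF=0 PC=4
Step 13: PC=4 exec 'JMP 3'. After: A=0 B=0 C=21 D=-3 ZF=0 PC=3
Step 14: PC=3 exec 'SUB C, D'. After: A=0 B=0 C=24 D=-3 ZF=0 PC=4
Step 15: PC=4 exec 'JMP 3'. After: A=0 B=0 C=24 D=-3 ZF=0 PC=3
After 50 steps: not halted. PC revisits the same instructions with no path to HALT; will never halt.

Answer: no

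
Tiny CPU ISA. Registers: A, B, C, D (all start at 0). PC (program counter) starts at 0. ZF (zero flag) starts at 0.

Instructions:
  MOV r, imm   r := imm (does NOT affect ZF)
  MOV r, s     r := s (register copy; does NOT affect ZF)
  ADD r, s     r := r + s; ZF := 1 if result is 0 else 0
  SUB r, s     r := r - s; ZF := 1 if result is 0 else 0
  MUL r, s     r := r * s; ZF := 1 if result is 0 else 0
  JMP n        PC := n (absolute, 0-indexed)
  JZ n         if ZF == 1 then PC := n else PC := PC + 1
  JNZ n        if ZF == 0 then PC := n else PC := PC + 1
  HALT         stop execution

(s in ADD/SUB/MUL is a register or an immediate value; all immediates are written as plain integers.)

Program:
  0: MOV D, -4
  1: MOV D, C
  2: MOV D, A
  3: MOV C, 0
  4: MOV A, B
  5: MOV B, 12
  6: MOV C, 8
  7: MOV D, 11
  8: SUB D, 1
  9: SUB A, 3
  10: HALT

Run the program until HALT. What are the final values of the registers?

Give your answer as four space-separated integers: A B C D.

Step 1: PC=0 exec 'MOV D, -4'. After: A=0 B=0 C=0 D=-4 ZF=0 PC=1
Step 2: PC=1 exec 'MOV D, C'. After: A=0 B=0 C=0 D=0 ZF=0 PC=2
Step 3: PC=2 exec 'MOV D, A'. After: A=0 B=0 C=0 D=0 ZF=0 PC=3
Step 4: PC=3 exec 'MOV C, 0'. After: A=0 B=0 C=0 D=0 ZF=0 PC=4
Step 5: PC=4 exec 'MOV A, B'. After: A=0 B=0 C=0 D=0 ZF=0 PC=5
Step 6: PC=5 exec 'MOV B, 12'. After: A=0 B=12 C=0 D=0 ZF=0 PC=6
Step 7: PC=6 exec 'MOV C, 8'. After: A=0 B=12 C=8 D=0 ZF=0 PC=7
Step 8: PC=7 exec 'MOV D, 11'. After: A=0 B=12 C=8 D=11 ZF=0 PC=8
Step 9: PC=8 exec 'SUB D, 1'. After: A=0 B=12 C=8 D=10 ZF=0 PC=9
Step 10: PC=9 exec 'SUB A, 3'. After: A=-3 B=12 C=8 D=10 ZF=0 PC=10
Step 11: PC=10 exec 'HALT'. After: A=-3 B=12 C=8 D=10 ZF=0 PC=10 HALTED

Answer: -3 12 8 10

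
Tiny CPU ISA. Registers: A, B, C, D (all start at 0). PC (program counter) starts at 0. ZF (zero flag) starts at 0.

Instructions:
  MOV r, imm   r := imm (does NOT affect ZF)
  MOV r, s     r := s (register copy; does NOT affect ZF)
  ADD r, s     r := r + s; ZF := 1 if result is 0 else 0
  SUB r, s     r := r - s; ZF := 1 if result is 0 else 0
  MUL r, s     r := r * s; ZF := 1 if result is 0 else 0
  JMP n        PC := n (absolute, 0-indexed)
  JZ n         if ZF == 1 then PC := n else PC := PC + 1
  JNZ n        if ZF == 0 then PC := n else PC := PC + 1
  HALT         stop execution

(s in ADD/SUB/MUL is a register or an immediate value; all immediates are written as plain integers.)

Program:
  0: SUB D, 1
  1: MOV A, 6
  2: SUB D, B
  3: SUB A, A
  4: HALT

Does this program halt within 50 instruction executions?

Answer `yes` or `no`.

Step 1: PC=0 exec 'SUB D, 1'. After: A=0 B=0 C=0 D=-1 ZF=0 PC=1
Step 2: PC=1 exec 'MOV A, 6'. After: A=6 B=0 C=0 D=-1 ZF=0 PC=2
Step 3: PC=2 exec 'SUB D, B'. After: A=6 B=0 C=0 D=-1 ZF=0 PC=3
Step 4: PC=3 exec 'SUB A, A'. After: A=0 B=0 C=0 D=-1 ZF=1 PC=4
Step 5: PC=4 exec 'HALT'. After: A=0 B=0 C=0 D=-1 ZF=1 PC=4 HALTED

Answer: yes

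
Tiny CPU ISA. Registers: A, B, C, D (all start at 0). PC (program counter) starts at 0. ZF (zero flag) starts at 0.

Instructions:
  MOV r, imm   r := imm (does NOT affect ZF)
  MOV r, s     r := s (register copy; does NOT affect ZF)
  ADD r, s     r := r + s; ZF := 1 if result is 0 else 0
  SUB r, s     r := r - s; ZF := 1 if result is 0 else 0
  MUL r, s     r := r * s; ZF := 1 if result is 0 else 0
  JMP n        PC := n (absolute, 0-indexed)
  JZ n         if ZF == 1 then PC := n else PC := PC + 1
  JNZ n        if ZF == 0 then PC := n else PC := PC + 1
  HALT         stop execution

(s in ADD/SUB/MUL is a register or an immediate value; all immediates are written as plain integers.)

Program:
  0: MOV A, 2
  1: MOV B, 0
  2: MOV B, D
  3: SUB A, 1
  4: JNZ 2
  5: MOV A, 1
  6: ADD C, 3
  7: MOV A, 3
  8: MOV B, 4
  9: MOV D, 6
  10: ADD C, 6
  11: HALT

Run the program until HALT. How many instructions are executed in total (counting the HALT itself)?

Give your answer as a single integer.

Answer: 15

Derivation:
Step 1: PC=0 exec 'MOV A, 2'. After: A=2 B=0 C=0 D=0 ZF=0 PC=1
Step 2: PC=1 exec 'MOV B, 0'. After: A=2 B=0 C=0 D=0 ZF=0 PC=2
Step 3: PC=2 exec 'MOV B, D'. After: A=2 B=0 C=0 D=0 ZF=0 PC=3
Step 4: PC=3 exec 'SUB A, 1'. After: A=1 B=0 C=0 D=0 ZF=0 PC=4
Step 5: PC=4 exec 'JNZ 2'. After: A=1 B=0 C=0 D=0 ZF=0 PC=2
Step 6: PC=2 exec 'MOV B, D'. After: A=1 B=0 C=0 D=0 ZF=0 PC=3
Step 7: PC=3 exec 'SUB A, 1'. After: A=0 B=0 C=0 D=0 ZF=1 PC=4
Step 8: PC=4 exec 'JNZ 2'. After: A=0 B=0 C=0 D=0 ZF=1 PC=5
Step 9: PC=5 exec 'MOV A, 1'. After: A=1 B=0 C=0 D=0 ZF=1 PC=6
Step 10: PC=6 exec 'ADD C, 3'. After: A=1 B=0 C=3 D=0 ZF=0 PC=7
Step 11: PC=7 exec 'MOV A, 3'. After: A=3 B=0 C=3 D=0 ZF=0 PC=8
Step 12: PC=8 exec 'MOV B, 4'. After: A=3 B=4 C=3 D=0 ZF=0 PC=9
Step 13: PC=9 exec 'MOV D, 6'. After: A=3 B=4 C=3 D=6 ZF=0 PC=10
Step 14: PC=10 exec 'ADD C, 6'. After: A=3 B=4 C=9 D=6 ZF=0 PC=11
Step 15: PC=11 exec 'HALT'. After: A=3 B=4 C=9 D=6 ZF=0 PC=11 HALTED
Total instructions executed: 15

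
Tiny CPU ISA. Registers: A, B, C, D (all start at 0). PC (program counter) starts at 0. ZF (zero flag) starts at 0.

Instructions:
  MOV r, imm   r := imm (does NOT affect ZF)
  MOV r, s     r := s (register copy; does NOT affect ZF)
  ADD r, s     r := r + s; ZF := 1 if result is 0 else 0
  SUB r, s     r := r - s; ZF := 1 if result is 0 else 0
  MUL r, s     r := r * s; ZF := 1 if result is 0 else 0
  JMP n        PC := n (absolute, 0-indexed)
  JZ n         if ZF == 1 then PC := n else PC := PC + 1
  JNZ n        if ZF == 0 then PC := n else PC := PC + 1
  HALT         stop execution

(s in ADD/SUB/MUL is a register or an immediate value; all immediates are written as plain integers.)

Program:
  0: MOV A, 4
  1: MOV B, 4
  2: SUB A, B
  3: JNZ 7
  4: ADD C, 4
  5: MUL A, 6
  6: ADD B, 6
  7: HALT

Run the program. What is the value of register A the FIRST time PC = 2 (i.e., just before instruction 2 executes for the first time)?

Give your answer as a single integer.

Step 1: PC=0 exec 'MOV A, 4'. After: A=4 B=0 C=0 D=0 ZF=0 PC=1
Step 2: PC=1 exec 'MOV B, 4'. After: A=4 B=4 C=0 D=0 ZF=0 PC=2
First time PC=2: A=4

4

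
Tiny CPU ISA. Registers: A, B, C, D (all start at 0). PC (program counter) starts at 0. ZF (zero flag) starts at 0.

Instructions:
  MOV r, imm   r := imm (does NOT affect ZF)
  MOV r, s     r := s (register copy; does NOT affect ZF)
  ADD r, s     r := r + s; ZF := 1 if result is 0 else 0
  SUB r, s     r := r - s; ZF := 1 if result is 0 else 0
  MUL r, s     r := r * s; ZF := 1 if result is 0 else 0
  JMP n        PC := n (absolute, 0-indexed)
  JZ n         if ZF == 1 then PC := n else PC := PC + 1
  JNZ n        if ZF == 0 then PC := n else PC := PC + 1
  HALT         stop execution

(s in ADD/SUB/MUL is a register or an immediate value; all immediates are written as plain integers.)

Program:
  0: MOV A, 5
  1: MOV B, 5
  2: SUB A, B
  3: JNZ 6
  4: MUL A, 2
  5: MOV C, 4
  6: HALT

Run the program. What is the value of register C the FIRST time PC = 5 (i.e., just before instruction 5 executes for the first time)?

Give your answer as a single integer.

Step 1: PC=0 exec 'MOV A, 5'. After: A=5 B=0 C=0 D=0 ZF=0 PC=1
Step 2: PC=1 exec 'MOV B, 5'. After: A=5 B=5 C=0 D=0 ZF=0 PC=2
Step 3: PC=2 exec 'SUB A, B'. After: A=0 B=5 C=0 D=0 ZF=1 PC=3
Step 4: PC=3 exec 'JNZ 6'. After: A=0 B=5 C=0 D=0 ZF=1 PC=4
Step 5: PC=4 exec 'MUL A, 2'. After: A=0 B=5 C=0 D=0 ZF=1 PC=5
First time PC=5: C=0

0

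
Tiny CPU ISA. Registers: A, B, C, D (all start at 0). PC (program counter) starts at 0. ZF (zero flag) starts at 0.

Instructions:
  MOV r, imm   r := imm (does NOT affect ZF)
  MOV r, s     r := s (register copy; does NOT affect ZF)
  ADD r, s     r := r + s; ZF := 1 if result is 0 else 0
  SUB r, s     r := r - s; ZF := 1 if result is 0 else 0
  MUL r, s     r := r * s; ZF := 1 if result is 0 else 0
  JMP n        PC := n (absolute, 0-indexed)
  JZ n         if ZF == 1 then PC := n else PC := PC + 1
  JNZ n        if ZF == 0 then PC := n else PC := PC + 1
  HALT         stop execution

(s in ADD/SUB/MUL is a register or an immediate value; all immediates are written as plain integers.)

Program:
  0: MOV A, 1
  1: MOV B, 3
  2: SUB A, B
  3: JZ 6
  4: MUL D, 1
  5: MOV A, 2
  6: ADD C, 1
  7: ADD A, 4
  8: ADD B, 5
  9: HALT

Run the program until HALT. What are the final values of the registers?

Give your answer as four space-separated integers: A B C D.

Answer: 6 8 1 0

Derivation:
Step 1: PC=0 exec 'MOV A, 1'. After: A=1 B=0 C=0 D=0 ZF=0 PC=1
Step 2: PC=1 exec 'MOV B, 3'. After: A=1 B=3 C=0 D=0 ZF=0 PC=2
Step 3: PC=2 exec 'SUB A, B'. After: A=-2 B=3 C=0 D=0 ZF=0 PC=3
Step 4: PC=3 exec 'JZ 6'. After: A=-2 B=3 C=0 D=0 ZF=0 PC=4
Step 5: PC=4 exec 'MUL D, 1'. After: A=-2 B=3 C=0 D=0 ZF=1 PC=5
Step 6: PC=5 exec 'MOV A, 2'. After: A=2 B=3 C=0 D=0 ZF=1 PC=6
Step 7: PC=6 exec 'ADD C, 1'. After: A=2 B=3 C=1 D=0 ZF=0 PC=7
Step 8: PC=7 exec 'ADD A, 4'. After: A=6 B=3 C=1 D=0 ZF=0 PC=8
Step 9: PC=8 exec 'ADD B, 5'. After: A=6 B=8 C=1 D=0 ZF=0 PC=9
Step 10: PC=9 exec 'HALT'. After: A=6 B=8 C=1 D=0 ZF=0 PC=9 HALTED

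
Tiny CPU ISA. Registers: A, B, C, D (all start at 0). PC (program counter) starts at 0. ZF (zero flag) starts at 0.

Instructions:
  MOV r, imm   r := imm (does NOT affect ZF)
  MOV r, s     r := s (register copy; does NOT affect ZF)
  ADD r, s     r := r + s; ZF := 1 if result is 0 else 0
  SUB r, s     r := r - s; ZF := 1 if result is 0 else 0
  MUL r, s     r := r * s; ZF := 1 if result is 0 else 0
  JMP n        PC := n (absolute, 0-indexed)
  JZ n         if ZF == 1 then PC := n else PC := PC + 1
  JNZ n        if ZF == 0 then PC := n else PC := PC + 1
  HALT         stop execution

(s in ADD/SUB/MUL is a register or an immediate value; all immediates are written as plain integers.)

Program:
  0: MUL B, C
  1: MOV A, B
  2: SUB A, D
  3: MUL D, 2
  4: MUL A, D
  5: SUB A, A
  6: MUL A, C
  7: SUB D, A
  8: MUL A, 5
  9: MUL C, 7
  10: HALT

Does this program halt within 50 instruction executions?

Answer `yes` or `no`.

Answer: yes

Derivation:
Step 1: PC=0 exec 'MUL B, C'. After: A=0 B=0 C=0 D=0 ZF=1 PC=1
Step 2: PC=1 exec 'MOV A, B'. After: A=0 B=0 C=0 D=0 ZF=1 PC=2
Step 3: PC=2 exec 'SUB A, D'. After: A=0 B=0 C=0 D=0 ZF=1 PC=3
Step 4: PC=3 exec 'MUL D, 2'. After: A=0 B=0 C=0 D=0 ZF=1 PC=4
Step 5: PC=4 exec 'MUL A, D'. After: A=0 B=0 C=0 D=0 ZF=1 PC=5
Step 6: PC=5 exec 'SUB A, A'. After: A=0 B=0 C=0 D=0 ZF=1 PC=6
Step 7: PC=6 exec 'MUL A, C'. After: A=0 B=0 C=0 D=0 ZF=1 PC=7
Step 8: PC=7 exec 'SUB D, A'. After: A=0 B=0 C=0 D=0 ZF=1 PC=8
Step 9: PC=8 exec 'MUL A, 5'. After: A=0 B=0 C=0 D=0 ZF=1 PC=9
Step 10: PC=9 exec 'MUL C, 7'. After: A=0 B=0 C=0 D=0 ZF=1 PC=10
Step 11: PC=10 exec 'HALT'. After: A=0 B=0 C=0 D=0 ZF=1 PC=10 HALTED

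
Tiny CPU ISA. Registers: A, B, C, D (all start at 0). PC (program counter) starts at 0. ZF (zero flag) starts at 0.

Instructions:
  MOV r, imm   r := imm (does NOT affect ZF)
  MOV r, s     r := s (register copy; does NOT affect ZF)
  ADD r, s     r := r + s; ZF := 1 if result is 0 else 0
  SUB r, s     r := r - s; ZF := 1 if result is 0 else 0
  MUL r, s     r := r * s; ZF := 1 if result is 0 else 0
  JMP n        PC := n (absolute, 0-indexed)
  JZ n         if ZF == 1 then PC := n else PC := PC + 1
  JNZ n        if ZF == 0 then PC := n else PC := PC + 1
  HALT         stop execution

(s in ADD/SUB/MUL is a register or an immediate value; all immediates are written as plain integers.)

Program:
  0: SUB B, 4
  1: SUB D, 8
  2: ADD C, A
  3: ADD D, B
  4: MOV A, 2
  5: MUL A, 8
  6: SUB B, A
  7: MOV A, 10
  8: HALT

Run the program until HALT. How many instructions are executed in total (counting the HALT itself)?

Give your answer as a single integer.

Step 1: PC=0 exec 'SUB B, 4'. After: A=0 B=-4 C=0 D=0 ZF=0 PC=1
Step 2: PC=1 exec 'SUB D, 8'. After: A=0 B=-4 C=0 D=-8 ZF=0 PC=2
Step 3: PC=2 exec 'ADD C, A'. After: A=0 B=-4 C=0 D=-8 ZF=1 PC=3
Step 4: PC=3 exec 'ADD D, B'. After: A=0 B=-4 C=0 D=-12 ZF=0 PC=4
Step 5: PC=4 exec 'MOV A, 2'. After: A=2 B=-4 C=0 D=-12 ZF=0 PC=5
Step 6: PC=5 exec 'MUL A, 8'. After: A=16 B=-4 C=0 D=-12 ZF=0 PC=6
Step 7: PC=6 exec 'SUB B, A'. After: A=16 B=-20 C=0 D=-12 ZF=0 PC=7
Step 8: PC=7 exec 'MOV A, 10'. After: A=10 B=-20 C=0 D=-12 ZF=0 PC=8
Step 9: PC=8 exec 'HALT'. After: A=10 B=-20 C=0 D=-12 ZF=0 PC=8 HALTED
Total instructions executed: 9

Answer: 9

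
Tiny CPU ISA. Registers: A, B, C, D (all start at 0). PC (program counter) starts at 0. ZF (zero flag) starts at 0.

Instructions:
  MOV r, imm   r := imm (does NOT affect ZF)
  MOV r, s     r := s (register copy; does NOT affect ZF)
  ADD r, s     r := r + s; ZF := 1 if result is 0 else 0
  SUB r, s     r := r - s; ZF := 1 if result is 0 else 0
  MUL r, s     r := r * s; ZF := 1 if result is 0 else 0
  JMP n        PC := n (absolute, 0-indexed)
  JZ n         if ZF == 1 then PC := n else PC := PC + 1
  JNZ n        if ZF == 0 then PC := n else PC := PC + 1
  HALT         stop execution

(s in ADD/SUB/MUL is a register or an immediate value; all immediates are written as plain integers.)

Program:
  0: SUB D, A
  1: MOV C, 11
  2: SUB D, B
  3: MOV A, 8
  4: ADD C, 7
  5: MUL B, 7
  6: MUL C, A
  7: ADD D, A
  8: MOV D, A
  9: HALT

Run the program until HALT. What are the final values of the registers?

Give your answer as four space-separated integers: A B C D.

Step 1: PC=0 exec 'SUB D, A'. After: A=0 B=0 C=0 D=0 ZF=1 PC=1
Step 2: PC=1 exec 'MOV C, 11'. After: A=0 B=0 C=11 D=0 ZF=1 PC=2
Step 3: PC=2 exec 'SUB D, B'. After: A=0 B=0 C=11 D=0 ZF=1 PC=3
Step 4: PC=3 exec 'MOV A, 8'. After: A=8 B=0 C=11 D=0 ZF=1 PC=4
Step 5: PC=4 exec 'ADD C, 7'. After: A=8 B=0 C=18 D=0 ZF=0 PC=5
Step 6: PC=5 exec 'MUL B, 7'. After: A=8 B=0 C=18 D=0 ZF=1 PC=6
Step 7: PC=6 exec 'MUL C, A'. After: A=8 B=0 C=144 D=0 ZF=0 PC=7
Step 8: PC=7 exec 'ADD D, A'. After: A=8 B=0 C=144 D=8 ZF=0 PC=8
Step 9: PC=8 exec 'MOV D, A'. After: A=8 B=0 C=144 D=8 ZF=0 PC=9
Step 10: PC=9 exec 'HALT'. After: A=8 B=0 C=144 D=8 ZF=0 PC=9 HALTED

Answer: 8 0 144 8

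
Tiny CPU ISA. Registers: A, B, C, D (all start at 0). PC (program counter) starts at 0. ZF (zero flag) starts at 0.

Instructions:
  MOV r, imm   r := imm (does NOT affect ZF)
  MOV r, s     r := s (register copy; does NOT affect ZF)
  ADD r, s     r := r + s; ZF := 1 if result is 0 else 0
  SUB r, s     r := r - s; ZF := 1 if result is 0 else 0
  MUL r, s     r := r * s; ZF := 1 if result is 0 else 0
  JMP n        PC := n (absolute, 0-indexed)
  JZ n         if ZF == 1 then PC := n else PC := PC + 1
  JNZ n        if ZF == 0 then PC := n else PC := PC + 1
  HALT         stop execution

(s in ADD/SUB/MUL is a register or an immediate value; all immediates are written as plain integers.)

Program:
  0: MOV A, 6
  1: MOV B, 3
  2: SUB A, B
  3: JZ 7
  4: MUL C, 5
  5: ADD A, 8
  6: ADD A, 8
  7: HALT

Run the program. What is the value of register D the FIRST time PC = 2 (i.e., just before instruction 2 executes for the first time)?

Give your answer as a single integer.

Step 1: PC=0 exec 'MOV A, 6'. After: A=6 B=0 C=0 D=0 ZF=0 PC=1
Step 2: PC=1 exec 'MOV B, 3'. After: A=6 B=3 C=0 D=0 ZF=0 PC=2
First time PC=2: D=0

0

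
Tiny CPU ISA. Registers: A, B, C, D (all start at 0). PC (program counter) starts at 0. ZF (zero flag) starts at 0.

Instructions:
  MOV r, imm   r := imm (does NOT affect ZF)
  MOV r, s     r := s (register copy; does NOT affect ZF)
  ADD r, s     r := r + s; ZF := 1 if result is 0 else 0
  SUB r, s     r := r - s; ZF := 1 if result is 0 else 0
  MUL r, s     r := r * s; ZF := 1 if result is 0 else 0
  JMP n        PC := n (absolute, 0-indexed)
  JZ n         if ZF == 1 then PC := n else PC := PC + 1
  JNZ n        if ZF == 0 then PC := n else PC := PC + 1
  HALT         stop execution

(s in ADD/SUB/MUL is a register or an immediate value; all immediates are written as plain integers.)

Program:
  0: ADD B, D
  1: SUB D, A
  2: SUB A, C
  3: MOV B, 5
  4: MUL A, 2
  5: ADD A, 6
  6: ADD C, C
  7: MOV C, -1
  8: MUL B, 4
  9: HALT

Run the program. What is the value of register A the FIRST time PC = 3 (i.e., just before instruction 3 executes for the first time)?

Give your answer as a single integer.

Step 1: PC=0 exec 'ADD B, D'. After: A=0 B=0 C=0 D=0 ZF=1 PC=1
Step 2: PC=1 exec 'SUB D, A'. After: A=0 B=0 C=0 D=0 ZF=1 PC=2
Step 3: PC=2 exec 'SUB A, C'. After: A=0 B=0 C=0 D=0 ZF=1 PC=3
First time PC=3: A=0

0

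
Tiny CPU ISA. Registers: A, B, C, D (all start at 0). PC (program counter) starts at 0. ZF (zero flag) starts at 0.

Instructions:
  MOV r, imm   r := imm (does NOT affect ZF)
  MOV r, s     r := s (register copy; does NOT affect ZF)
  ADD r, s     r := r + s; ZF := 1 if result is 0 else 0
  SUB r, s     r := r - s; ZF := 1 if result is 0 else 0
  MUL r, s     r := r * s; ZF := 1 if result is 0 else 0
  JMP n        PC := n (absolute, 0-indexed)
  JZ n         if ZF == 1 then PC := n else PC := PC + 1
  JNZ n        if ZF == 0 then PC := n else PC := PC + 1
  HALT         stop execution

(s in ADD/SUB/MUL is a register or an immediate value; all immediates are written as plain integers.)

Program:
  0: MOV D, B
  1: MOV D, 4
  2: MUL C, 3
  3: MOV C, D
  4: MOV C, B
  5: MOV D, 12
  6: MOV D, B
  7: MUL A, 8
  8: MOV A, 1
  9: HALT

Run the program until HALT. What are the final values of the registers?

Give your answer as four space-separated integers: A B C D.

Step 1: PC=0 exec 'MOV D, B'. After: A=0 B=0 C=0 D=0 ZF=0 PC=1
Step 2: PC=1 exec 'MOV D, 4'. After: A=0 B=0 C=0 D=4 ZF=0 PC=2
Step 3: PC=2 exec 'MUL C, 3'. After: A=0 B=0 C=0 D=4 ZF=1 PC=3
Step 4: PC=3 exec 'MOV C, D'. After: A=0 B=0 C=4 D=4 ZF=1 PC=4
Step 5: PC=4 exec 'MOV C, B'. After: A=0 B=0 C=0 D=4 ZF=1 PC=5
Step 6: PC=5 exec 'MOV D, 12'. After: A=0 B=0 C=0 D=12 ZF=1 PC=6
Step 7: PC=6 exec 'MOV D, B'. After: A=0 B=0 C=0 D=0 ZF=1 PC=7
Step 8: PC=7 exec 'MUL A, 8'. After: A=0 B=0 C=0 D=0 ZF=1 PC=8
Step 9: PC=8 exec 'MOV A, 1'. After: A=1 B=0 C=0 D=0 ZF=1 PC=9
Step 10: PC=9 exec 'HALT'. After: A=1 B=0 C=0 D=0 ZF=1 PC=9 HALTED

Answer: 1 0 0 0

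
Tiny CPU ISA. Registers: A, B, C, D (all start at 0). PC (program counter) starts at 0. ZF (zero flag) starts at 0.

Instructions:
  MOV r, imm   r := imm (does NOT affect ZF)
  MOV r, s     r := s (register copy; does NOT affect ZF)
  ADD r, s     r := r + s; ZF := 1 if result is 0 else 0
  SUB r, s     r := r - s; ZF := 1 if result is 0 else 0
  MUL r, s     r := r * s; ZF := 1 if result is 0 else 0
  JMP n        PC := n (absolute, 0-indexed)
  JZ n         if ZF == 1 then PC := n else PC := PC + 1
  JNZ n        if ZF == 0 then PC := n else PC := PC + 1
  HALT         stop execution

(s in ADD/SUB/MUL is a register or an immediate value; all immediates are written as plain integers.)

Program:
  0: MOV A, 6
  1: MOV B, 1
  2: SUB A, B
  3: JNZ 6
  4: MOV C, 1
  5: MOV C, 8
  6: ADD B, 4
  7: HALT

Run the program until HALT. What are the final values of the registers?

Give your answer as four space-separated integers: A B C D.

Step 1: PC=0 exec 'MOV A, 6'. After: A=6 B=0 C=0 D=0 ZF=0 PC=1
Step 2: PC=1 exec 'MOV B, 1'. After: A=6 B=1 C=0 D=0 ZF=0 PC=2
Step 3: PC=2 exec 'SUB A, B'. After: A=5 B=1 C=0 D=0 ZF=0 PC=3
Step 4: PC=3 exec 'JNZ 6'. After: A=5 B=1 C=0 D=0 ZF=0 PC=6
Step 5: PC=6 exec 'ADD B, 4'. After: A=5 B=5 C=0 D=0 ZF=0 PC=7
Step 6: PC=7 exec 'HALT'. After: A=5 B=5 C=0 D=0 ZF=0 PC=7 HALTED

Answer: 5 5 0 0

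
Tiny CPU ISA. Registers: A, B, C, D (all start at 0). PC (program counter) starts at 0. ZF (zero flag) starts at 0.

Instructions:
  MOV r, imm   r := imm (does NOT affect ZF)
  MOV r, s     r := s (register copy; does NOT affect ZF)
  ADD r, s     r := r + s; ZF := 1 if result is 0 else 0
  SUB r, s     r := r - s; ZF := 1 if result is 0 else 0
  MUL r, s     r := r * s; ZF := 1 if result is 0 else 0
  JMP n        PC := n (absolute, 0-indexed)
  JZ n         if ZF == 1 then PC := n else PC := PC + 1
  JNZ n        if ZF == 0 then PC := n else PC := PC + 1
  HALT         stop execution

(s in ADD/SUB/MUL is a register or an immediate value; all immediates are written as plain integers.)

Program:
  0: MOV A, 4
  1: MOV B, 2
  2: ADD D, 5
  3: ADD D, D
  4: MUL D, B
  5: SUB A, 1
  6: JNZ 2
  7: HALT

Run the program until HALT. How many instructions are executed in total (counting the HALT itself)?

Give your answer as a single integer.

Answer: 23

Derivation:
Step 1: PC=0 exec 'MOV A, 4'. After: A=4 B=0 C=0 D=0 ZF=0 PC=1
Step 2: PC=1 exec 'MOV B, 2'. After: A=4 B=2 C=0 D=0 ZF=0 PC=2
Step 3: PC=2 exec 'ADD D, 5'. After: A=4 B=2 C=0 D=5 ZF=0 PC=3
Step 4: PC=3 exec 'ADD D, D'. After: A=4 B=2 C=0 D=10 ZF=0 PC=4
Step 5: PC=4 exec 'MUL D, B'. After: A=4 B=2 C=0 D=20 ZF=0 PC=5
Step 6: PC=5 exec 'SUB A, 1'. After: A=3 B=2 C=0 D=20 ZF=0 PC=6
Step 7: PC=6 exec 'JNZ 2'. After: A=3 B=2 C=0 D=20 ZF=0 PC=2
Step 8: PC=2 exec 'ADD D, 5'. After: A=3 B=2 C=0 D=25 ZF=0 PC=3
Step 9: PC=3 exec 'ADD D, D'. After: A=3 B=2 C=0 D=50 ZF=0 PC=4
Step 10: PC=4 exec 'MUL D, B'. After: A=3 B=2 C=0 D=100 ZF=0 PC=5
Step 11: PC=5 exec 'SUB A, 1'. After: A=2 B=2 C=0 D=100 ZF=0 PC=6
Step 12: PC=6 exec 'JNZ 2'. After: A=2 B=2 C=0 D=100 ZF=0 PC=2
Step 13: PC=2 exec 'ADD D, 5'. After: A=2 B=2 C=0 D=105 ZF=0 PC=3
Step 14: PC=3 exec 'ADD D, D'. After: A=2 B=2 C=0 D=210 ZF=0 PC=4
Step 15: PC=4 exec 'MUL D, B'. After: A=2 B=2 C=0 D=420 ZF=0 PC=5
Step 16: PC=5 exec 'SUB A, 1'. After: A=1 B=2 C=0 D=420 ZF=0 PC=6
Step 17: PC=6 exec 'JNZ 2'. After: A=1 B=2 C=0 D=420 ZF=0 PC=2
Step 18: PC=2 exec 'ADD D, 5'. After: A=1 B=2 C=0 D=425 ZF=0 PC=3
Step 19: PC=3 exec 'ADD D, D'. After: A=1 B=2 C=0 D=850 ZF=0 PC=4
Step 20: PC=4 exec 'MUL D, B'. After: A=1 B=2 C=0 D=1700 ZF=0 PC=5
Step 21: PC=5 exec 'SUB A, 1'. After: A=0 B=2 C=0 D=1700 ZF=1 PC=6
Step 22: PC=6 exec 'JNZ 2'. After: A=0 B=2 C=0 D=1700 ZF=1 PC=7
Step 23: PC=7 exec 'HALT'. After: A=0 B=2 C=0 D=1700 ZF=1 PC=7 HALTED
Total instructions executed: 23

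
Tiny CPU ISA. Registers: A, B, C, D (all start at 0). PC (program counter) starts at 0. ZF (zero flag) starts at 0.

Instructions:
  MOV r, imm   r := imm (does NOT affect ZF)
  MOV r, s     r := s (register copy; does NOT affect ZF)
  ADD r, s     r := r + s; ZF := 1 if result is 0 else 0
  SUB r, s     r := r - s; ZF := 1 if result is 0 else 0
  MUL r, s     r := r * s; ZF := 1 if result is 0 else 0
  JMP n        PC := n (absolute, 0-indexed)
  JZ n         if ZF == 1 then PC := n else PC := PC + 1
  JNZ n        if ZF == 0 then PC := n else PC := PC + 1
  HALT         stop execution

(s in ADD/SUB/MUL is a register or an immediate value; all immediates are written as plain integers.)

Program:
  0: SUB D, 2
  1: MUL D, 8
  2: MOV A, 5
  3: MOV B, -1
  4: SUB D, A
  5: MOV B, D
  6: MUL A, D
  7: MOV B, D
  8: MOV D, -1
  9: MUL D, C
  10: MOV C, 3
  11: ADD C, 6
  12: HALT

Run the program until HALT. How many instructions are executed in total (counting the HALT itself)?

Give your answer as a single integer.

Step 1: PC=0 exec 'SUB D, 2'. After: A=0 B=0 C=0 D=-2 ZF=0 PC=1
Step 2: PC=1 exec 'MUL D, 8'. After: A=0 B=0 C=0 D=-16 ZF=0 PC=2
Step 3: PC=2 exec 'MOV A, 5'. After: A=5 B=0 C=0 D=-16 ZF=0 PC=3
Step 4: PC=3 exec 'MOV B, -1'. After: A=5 B=-1 C=0 D=-16 ZF=0 PC=4
Step 5: PC=4 exec 'SUB D, A'. After: A=5 B=-1 C=0 D=-21 ZF=0 PC=5
Step 6: PC=5 exec 'MOV B, D'. After: A=5 B=-21 C=0 D=-21 ZF=0 PC=6
Step 7: PC=6 exec 'MUL A, D'. After: A=-105 B=-21 C=0 D=-21 ZF=0 PC=7
Step 8: PC=7 exec 'MOV B, D'. After: A=-105 B=-21 C=0 D=-21 ZF=0 PC=8
Step 9: PC=8 exec 'MOV D, -1'. After: A=-105 B=-21 C=0 D=-1 ZF=0 PC=9
Step 10: PC=9 exec 'MUL D, C'. After: A=-105 B=-21 C=0 D=0 ZF=1 PC=10
Step 11: PC=10 exec 'MOV C, 3'. After: A=-105 B=-21 C=3 D=0 ZF=1 PC=11
Step 12: PC=11 exec 'ADD C, 6'. After: A=-105 B=-21 C=9 D=0 ZF=0 PC=12
Step 13: PC=12 exec 'HALT'. After: A=-105 B=-21 C=9 D=0 ZF=0 PC=12 HALTED
Total instructions executed: 13

Answer: 13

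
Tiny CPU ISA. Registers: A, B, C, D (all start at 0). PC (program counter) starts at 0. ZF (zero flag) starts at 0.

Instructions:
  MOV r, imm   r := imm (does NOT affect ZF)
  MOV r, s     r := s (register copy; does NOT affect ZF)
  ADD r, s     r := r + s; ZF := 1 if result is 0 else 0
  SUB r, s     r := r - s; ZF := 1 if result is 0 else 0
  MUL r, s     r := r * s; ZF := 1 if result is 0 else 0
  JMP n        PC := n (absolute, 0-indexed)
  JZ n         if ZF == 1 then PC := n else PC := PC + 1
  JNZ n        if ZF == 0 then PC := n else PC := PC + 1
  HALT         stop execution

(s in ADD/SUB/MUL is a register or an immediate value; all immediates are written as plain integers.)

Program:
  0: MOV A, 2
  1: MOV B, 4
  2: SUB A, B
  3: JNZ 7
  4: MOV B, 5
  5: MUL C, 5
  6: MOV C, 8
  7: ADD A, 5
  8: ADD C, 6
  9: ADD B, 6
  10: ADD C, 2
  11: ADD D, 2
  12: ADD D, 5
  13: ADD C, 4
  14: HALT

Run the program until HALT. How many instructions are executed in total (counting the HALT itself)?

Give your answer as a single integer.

Step 1: PC=0 exec 'MOV A, 2'. After: A=2 B=0 C=0 D=0 ZF=0 PC=1
Step 2: PC=1 exec 'MOV B, 4'. After: A=2 B=4 C=0 D=0 ZF=0 PC=2
Step 3: PC=2 exec 'SUB A, B'. After: A=-2 B=4 C=0 D=0 ZF=0 PC=3
Step 4: PC=3 exec 'JNZ 7'. After: A=-2 B=4 C=0 D=0 ZF=0 PC=7
Step 5: PC=7 exec 'ADD A, 5'. After: A=3 B=4 C=0 D=0 ZF=0 PC=8
Step 6: PC=8 exec 'ADD C, 6'. After: A=3 B=4 C=6 D=0 ZF=0 PC=9
Step 7: PC=9 exec 'ADD B, 6'. After: A=3 B=10 C=6 D=0 ZF=0 PC=10
Step 8: PC=10 exec 'ADD C, 2'. After: A=3 B=10 C=8 D=0 ZF=0 PC=11
Step 9: PC=11 exec 'ADD D, 2'. After: A=3 B=10 C=8 D=2 ZF=0 PC=12
Step 10: PC=12 exec 'ADD D, 5'. After: A=3 B=10 C=8 D=7 ZF=0 PC=13
Step 11: PC=13 exec 'ADD C, 4'. After: A=3 B=10 C=12 D=7 ZF=0 PC=14
Step 12: PC=14 exec 'HALT'. After: A=3 B=10 C=12 D=7 ZF=0 PC=14 HALTED
Total instructions executed: 12

Answer: 12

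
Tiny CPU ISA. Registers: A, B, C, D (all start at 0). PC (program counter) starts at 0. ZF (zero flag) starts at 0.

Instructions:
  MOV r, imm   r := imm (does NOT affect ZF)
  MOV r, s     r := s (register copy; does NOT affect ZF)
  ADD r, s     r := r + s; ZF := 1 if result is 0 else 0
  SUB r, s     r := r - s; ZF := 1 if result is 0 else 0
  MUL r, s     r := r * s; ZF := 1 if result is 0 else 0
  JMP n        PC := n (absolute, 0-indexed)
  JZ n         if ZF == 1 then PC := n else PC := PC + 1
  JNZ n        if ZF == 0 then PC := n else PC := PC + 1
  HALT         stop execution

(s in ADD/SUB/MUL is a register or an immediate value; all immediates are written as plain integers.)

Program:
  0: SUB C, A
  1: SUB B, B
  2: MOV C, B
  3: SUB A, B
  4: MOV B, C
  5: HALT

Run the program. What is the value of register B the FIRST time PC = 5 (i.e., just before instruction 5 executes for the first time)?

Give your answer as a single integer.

Step 1: PC=0 exec 'SUB C, A'. After: A=0 B=0 C=0 D=0 ZF=1 PC=1
Step 2: PC=1 exec 'SUB B, B'. After: A=0 B=0 C=0 D=0 ZF=1 PC=2
Step 3: PC=2 exec 'MOV C, B'. After: A=0 B=0 C=0 D=0 ZF=1 PC=3
Step 4: PC=3 exec 'SUB A, B'. After: A=0 B=0 C=0 D=0 ZF=1 PC=4
Step 5: PC=4 exec 'MOV B, C'. After: A=0 B=0 C=0 D=0 ZF=1 PC=5
First time PC=5: B=0

0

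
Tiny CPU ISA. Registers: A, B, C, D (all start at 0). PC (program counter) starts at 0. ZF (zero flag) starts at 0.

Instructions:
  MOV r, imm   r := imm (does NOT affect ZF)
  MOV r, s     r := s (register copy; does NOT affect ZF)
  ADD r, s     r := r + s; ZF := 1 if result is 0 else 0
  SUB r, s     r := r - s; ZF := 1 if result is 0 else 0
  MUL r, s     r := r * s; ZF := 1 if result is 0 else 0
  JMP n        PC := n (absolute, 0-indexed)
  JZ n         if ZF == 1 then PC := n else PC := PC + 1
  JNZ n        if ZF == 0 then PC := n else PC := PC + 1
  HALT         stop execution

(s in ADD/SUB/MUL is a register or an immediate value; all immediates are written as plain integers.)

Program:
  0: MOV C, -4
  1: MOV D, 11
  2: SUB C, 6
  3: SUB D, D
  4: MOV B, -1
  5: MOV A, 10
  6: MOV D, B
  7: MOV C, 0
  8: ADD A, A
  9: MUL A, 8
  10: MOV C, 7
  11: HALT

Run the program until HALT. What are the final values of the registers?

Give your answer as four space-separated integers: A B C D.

Step 1: PC=0 exec 'MOV C, -4'. After: A=0 B=0 C=-4 D=0 ZF=0 PC=1
Step 2: PC=1 exec 'MOV D, 11'. After: A=0 B=0 C=-4 D=11 ZF=0 PC=2
Step 3: PC=2 exec 'SUB C, 6'. After: A=0 B=0 C=-10 D=11 ZF=0 PC=3
Step 4: PC=3 exec 'SUB D, D'. After: A=0 B=0 C=-10 D=0 ZF=1 PC=4
Step 5: PC=4 exec 'MOV B, -1'. After: A=0 B=-1 C=-10 D=0 ZF=1 PC=5
Step 6: PC=5 exec 'MOV A, 10'. After: A=10 B=-1 C=-10 D=0 ZF=1 PC=6
Step 7: PC=6 exec 'MOV D, B'. After: A=10 B=-1 C=-10 D=-1 ZF=1 PC=7
Step 8: PC=7 exec 'MOV C, 0'. After: A=10 B=-1 C=0 D=-1 ZF=1 PC=8
Step 9: PC=8 exec 'ADD A, A'. After: A=20 B=-1 C=0 D=-1 ZF=0 PC=9
Step 10: PC=9 exec 'MUL A, 8'. After: A=160 B=-1 C=0 D=-1 ZF=0 PC=10
Step 11: PC=10 exec 'MOV C, 7'. After: A=160 B=-1 C=7 D=-1 ZF=0 PC=11
Step 12: PC=11 exec 'HALT'. After: A=160 B=-1 C=7 D=-1 ZF=0 PC=11 HALTED

Answer: 160 -1 7 -1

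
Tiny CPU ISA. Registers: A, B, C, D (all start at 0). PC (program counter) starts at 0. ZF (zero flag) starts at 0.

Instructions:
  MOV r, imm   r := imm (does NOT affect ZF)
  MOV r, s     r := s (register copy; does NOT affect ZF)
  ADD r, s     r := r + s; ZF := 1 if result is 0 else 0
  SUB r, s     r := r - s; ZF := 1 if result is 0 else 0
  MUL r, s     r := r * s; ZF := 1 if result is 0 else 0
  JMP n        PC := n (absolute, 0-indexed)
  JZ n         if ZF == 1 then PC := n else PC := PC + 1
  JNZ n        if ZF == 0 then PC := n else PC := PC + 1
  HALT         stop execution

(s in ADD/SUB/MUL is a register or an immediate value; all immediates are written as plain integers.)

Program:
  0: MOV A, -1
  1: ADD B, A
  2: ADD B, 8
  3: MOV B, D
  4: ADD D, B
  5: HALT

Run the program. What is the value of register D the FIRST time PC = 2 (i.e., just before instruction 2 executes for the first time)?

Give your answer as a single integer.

Step 1: PC=0 exec 'MOV A, -1'. After: A=-1 B=0 C=0 D=0 ZF=0 PC=1
Step 2: PC=1 exec 'ADD B, A'. After: A=-1 B=-1 C=0 D=0 ZF=0 PC=2
First time PC=2: D=0

0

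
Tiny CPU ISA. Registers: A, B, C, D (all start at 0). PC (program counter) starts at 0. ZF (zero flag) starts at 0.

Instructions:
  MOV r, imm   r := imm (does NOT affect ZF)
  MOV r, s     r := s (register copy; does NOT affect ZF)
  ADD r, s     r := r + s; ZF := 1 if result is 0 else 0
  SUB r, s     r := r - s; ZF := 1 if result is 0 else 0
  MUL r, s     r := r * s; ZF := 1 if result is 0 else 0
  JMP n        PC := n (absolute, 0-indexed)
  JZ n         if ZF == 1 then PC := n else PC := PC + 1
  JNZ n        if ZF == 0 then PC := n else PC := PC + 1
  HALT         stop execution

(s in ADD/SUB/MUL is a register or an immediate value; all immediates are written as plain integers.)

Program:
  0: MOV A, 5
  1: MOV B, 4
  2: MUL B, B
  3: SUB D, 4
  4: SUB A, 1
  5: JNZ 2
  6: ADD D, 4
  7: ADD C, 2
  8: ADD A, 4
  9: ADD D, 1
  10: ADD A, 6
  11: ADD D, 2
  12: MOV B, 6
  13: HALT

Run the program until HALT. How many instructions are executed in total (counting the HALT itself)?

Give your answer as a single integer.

Answer: 30

Derivation:
Step 1: PC=0 exec 'MOV A, 5'. After: A=5 B=0 C=0 D=0 ZF=0 PC=1
Step 2: PC=1 exec 'MOV B, 4'. After: A=5 B=4 C=0 D=0 ZF=0 PC=2
Step 3: PC=2 exec 'MUL B, B'. After: A=5 B=16 C=0 D=0 ZF=0 PC=3
Step 4: PC=3 exec 'SUB D, 4'. After: A=5 B=16 C=0 D=-4 ZF=0 PC=4
Step 5: PC=4 exec 'SUB A, 1'. After: A=4 B=16 C=0 D=-4 ZF=0 PC=5
Step 6: PC=5 exec 'JNZ 2'. After: A=4 B=16 C=0 D=-4 ZF=0 PC=2
Step 7: PC=2 exec 'MUL B, B'. After: A=4 B=256 C=0 D=-4 ZF=0 PC=3
Step 8: PC=3 exec 'SUB D, 4'. After: A=4 B=256 C=0 D=-8 ZF=0 PC=4
Step 9: PC=4 exec 'SUB A, 1'. After: A=3 B=256 C=0 D=-8 ZF=0 PC=5
Step 10: PC=5 exec 'JNZ 2'. After: A=3 B=256 C=0 D=-8 ZF=0 PC=2
Step 11: PC=2 exec 'MUL B, B'. After: A=3 B=65536 C=0 D=-8 ZF=0 PC=3
Step 12: PC=3 exec 'SUB D, 4'. After: A=3 B=65536 C=0 D=-12 ZF=0 PC=4
Step 13: PC=4 exec 'SUB A, 1'. After: A=2 B=65536 C=0 D=-12 ZF=0 PC=5
Step 14: PC=5 exec 'JNZ 2'. After: A=2 B=65536 C=0 D=-12 ZF=0 PC=2
Step 15: PC=2 exec 'MUL B, B'. After: A=2 B=4294967296 C=0 D=-12 ZF=0 PC=3
Step 16: PC=3 exec 'SUB D, 4'. After: A=2 B=4294967296 C=0 D=-16 ZF=0 PC=4
Step 17: PC=4 exec 'SUB A, 1'. After: A=1 B=4294967296 C=0 D=-16 ZF=0 PC=5
Step 18: PC=5 exec 'JNZ 2'. After: A=1 B=4294967296 C=0 D=-16 ZF=0 PC=2
Step 19: PC=2 exec 'MUL B, B'. After: A=1 B=18446744073709551616 C=0 D=-16 ZF=0 PC=3
Step 20: PC=3 exec 'SUB D, 4'. After: A=1 B=18446744073709551616 C=0 D=-20 ZF=0 PC=4
Step 21: PC=4 exec 'SUB A, 1'. After: A=0 B=18446744073709551616 C=0 D=-20 ZF=1 PC=5
Step 22: PC=5 exec 'JNZ 2'. After: A=0 B=18446744073709551616 C=0 D=-20 ZF=1 PC=6
Step 23: PC=6 exec 'ADD D, 4'. After: A=0 B=18446744073709551616 C=0 D=-16 ZF=0 PC=7
Step 24: PC=7 exec 'ADD C, 2'. After: A=0 B=18446744073709551616 C=2 D=-16 ZF=0 PC=8
Step 25: PC=8 exec 'ADD A, 4'. After: A=4 B=18446744073709551616 C=2 D=-16 ZF=0 PC=9
Step 26: PC=9 exec 'ADD D, 1'. After: A=4 B=18446744073709551616 C=2 D=-15 ZF=0 PC=10
Step 27: PC=10 exec 'ADD A, 6'. After: A=10 B=18446744073709551616 C=2 D=-15 ZF=0 PC=11
Step 28: PC=11 exec 'ADD D, 2'. After: A=10 B=18446744073709551616 C=2 D=-13 ZF=0 PC=12
Step 29: PC=12 exec 'MOV B, 6'. After: A=10 B=6 C=2 D=-13 ZF=0 PC=13
Step 30: PC=13 exec 'HALT'. After: A=10 B=6 C=2 D=-13 ZF=0 PC=13 HALTED
Total instructions executed: 30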